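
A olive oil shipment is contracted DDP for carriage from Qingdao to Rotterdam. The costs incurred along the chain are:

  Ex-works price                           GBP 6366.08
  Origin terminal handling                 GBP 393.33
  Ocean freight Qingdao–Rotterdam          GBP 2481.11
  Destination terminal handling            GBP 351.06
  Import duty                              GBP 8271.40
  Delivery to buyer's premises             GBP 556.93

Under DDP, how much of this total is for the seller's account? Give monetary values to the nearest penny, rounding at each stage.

DDP: the seller bears all costs including import duty.
Seller's account: goods 6366.08 + origin terminal 393.33 + freight 2481.11 + destination terminal 351.06 + duty 8271.40 + delivery 556.93 = 18419.91
Buyer's account: 0.00

Seller's account: GBP 18419.91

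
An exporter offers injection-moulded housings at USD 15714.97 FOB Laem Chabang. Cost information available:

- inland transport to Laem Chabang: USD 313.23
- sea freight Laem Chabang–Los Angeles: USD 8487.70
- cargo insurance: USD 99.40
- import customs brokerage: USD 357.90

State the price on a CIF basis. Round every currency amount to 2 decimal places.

Not relevant to the conversion: inland to port — on the seller under both FOB and CIF; already in the FOB price and stays in the CIF price. brokerage — on the buyer under both terms; not part of either seller's price.
From FOB to CIF, the seller additionally bears: freight, insurance.
CIF price = 15714.97 + 8487.70 + 99.40 = 24302.07

CIF price: USD 24302.07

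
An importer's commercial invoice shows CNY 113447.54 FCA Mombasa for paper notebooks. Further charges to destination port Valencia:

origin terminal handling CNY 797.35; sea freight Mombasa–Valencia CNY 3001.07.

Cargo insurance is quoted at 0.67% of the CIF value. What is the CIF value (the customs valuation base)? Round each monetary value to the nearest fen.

Let C be the CIF value. C = FCA price + pre-shipment costs + freight + 0.67% × C
C − 0.67% × C = 113447.54 + 797.35 + 3001.07
0.9933 × C = 117245.96
C = 117245.96 / 0.9933 = 118036.81
Insurance premium = 0.67% × 118036.81 = 790.85

CIF value: CNY 118036.81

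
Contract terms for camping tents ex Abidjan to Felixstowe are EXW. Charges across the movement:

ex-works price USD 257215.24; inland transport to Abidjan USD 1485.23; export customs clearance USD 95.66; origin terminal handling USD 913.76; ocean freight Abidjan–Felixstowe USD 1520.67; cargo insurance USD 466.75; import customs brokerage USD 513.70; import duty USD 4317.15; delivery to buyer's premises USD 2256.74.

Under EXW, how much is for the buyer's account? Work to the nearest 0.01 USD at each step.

Buyer's account: USD 11569.66

EXW: the seller makes goods available at their premises; the buyer bears all onward costs.
Seller's account: goods 257215.24 = 257215.24
Buyer's account: inland to port 1485.23 + export clearance 95.66 + origin terminal 913.76 + freight 1520.67 + insurance 466.75 + brokerage 513.70 + duty 4317.15 + delivery 2256.74 = 11569.66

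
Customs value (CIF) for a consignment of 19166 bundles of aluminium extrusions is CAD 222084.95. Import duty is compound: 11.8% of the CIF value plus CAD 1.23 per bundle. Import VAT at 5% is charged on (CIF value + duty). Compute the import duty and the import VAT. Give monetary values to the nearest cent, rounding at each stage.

Ad valorem component: 222084.95 × 11.8% = 26206.02
Specific component: 19166 × 1.23 = 23574.18
Import duty = 26206.02 + 23574.18 = 49780.20
VAT base = CIF + duty = 222084.95 + 49780.20 = 271865.15
Import VAT = 271865.15 × 5% = 13593.26

Import duty: CAD 49780.20; import VAT: CAD 13593.26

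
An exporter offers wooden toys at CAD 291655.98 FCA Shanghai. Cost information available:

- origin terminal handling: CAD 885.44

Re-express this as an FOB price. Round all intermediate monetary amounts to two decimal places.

From FCA to FOB, the seller additionally bears: origin terminal.
FOB price = 291655.98 + 885.44 = 292541.42

FOB price: CAD 292541.42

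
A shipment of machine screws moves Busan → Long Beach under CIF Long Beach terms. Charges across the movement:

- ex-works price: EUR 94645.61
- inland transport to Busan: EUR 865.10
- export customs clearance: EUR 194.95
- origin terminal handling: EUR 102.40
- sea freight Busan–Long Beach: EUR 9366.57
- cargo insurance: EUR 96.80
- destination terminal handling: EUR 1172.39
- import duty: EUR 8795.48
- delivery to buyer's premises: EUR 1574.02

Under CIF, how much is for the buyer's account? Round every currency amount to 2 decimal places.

Buyer's account: EUR 11541.89

CIF: the seller pays costs through ocean freight and marine insurance to the destination port.
Seller's account: goods 94645.61 + inland to port 865.10 + export clearance 194.95 + origin terminal 102.40 + freight 9366.57 + insurance 96.80 = 105271.43
Buyer's account: destination terminal 1172.39 + duty 8795.48 + delivery 1574.02 = 11541.89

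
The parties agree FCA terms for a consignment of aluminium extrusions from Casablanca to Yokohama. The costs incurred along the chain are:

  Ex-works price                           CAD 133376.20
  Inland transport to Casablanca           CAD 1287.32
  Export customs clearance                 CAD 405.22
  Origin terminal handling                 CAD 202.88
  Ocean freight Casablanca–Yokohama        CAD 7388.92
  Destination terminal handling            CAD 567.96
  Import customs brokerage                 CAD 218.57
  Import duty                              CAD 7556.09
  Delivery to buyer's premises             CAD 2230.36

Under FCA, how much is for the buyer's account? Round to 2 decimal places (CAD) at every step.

FCA: the seller delivers export-cleared goods to the carrier; the buyer bears costs from that point.
Seller's account: goods 133376.20 + inland to port 1287.32 + export clearance 405.22 = 135068.74
Buyer's account: origin terminal 202.88 + freight 7388.92 + destination terminal 567.96 + brokerage 218.57 + duty 7556.09 + delivery 2230.36 = 18164.78

Buyer's account: CAD 18164.78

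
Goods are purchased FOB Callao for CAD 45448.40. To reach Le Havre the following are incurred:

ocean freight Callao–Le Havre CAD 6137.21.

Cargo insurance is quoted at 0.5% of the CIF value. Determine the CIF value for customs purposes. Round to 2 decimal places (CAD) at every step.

CIF value: CAD 51844.83

Let C be the CIF value. C = FOB price + freight + 0.5% × C
C − 0.5% × C = 45448.40 + 6137.21
0.995 × C = 51585.61
C = 51585.61 / 0.995 = 51844.83
Insurance premium = 0.5% × 51844.83 = 259.22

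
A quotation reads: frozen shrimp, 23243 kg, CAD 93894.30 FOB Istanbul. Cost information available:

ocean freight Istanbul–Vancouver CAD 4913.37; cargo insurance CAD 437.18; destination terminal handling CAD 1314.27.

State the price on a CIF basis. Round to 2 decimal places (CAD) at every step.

Not relevant to the conversion: destination terminal — on the buyer under both terms; not part of either seller's price.
From FOB to CIF, the seller additionally bears: freight, insurance.
CIF price = 93894.30 + 4913.37 + 437.18 = 99244.85

CIF price: CAD 99244.85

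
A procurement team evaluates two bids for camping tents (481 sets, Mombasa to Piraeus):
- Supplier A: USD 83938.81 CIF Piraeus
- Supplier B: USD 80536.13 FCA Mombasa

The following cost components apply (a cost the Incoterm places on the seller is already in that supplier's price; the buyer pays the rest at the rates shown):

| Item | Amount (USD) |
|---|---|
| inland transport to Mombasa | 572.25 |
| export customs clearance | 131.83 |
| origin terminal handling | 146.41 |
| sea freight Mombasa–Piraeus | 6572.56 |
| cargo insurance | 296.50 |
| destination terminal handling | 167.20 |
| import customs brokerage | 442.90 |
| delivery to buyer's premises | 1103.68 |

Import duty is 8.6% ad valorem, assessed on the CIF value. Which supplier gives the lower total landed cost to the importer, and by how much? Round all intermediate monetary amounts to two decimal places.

Supplier A (CIF):
The CIF price already equals the CIF value: 83938.81
Import duty = 83938.81 × 8.6% = 7218.74
Buyer bears (A): 167.20 + 442.90 + 1103.68 = 1713.78
Landed cost (A) = invoice 83938.81 + 1713.78 + duty 7218.74 = 92871.33
Supplier B (FCA):
CIF value = FCA price + origin terminal + freight + insurance = 80536.13 + 146.41 + 6572.56 + 296.50 = 87551.60
Import duty = 87551.60 × 8.6% = 7529.44
Buyer bears (B): 146.41 + 6572.56 + 296.50 + 167.20 + 442.90 + 1103.68 = 8729.25
Landed cost (B) = invoice 80536.13 + 8729.25 + duty 7529.44 = 96794.82
Difference = |92871.33 − 96794.82| = 3923.49

Supplier A is cheaper by USD 3923.49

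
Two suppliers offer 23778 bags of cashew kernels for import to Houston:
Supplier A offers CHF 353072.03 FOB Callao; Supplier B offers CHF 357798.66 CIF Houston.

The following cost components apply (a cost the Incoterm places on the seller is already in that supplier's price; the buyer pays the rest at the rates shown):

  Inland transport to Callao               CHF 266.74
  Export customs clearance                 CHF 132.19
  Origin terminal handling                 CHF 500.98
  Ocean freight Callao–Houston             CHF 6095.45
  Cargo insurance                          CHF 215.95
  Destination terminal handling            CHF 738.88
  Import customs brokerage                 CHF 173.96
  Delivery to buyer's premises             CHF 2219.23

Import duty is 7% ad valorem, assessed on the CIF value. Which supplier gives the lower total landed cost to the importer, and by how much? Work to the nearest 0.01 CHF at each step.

Supplier A (FOB):
CIF value = FOB price + freight + insurance = 353072.03 + 6095.45 + 215.95 = 359383.43
Import duty = 359383.43 × 7% = 25156.84
Buyer bears (A): 6095.45 + 215.95 + 738.88 + 173.96 + 2219.23 = 9443.47
Landed cost (A) = invoice 353072.03 + 9443.47 + duty 25156.84 = 387672.34
Supplier B (CIF):
The CIF price already equals the CIF value: 357798.66
Import duty = 357798.66 × 7% = 25045.91
Buyer bears (B): 738.88 + 173.96 + 2219.23 = 3132.07
Landed cost (B) = invoice 357798.66 + 3132.07 + duty 25045.91 = 385976.64
Difference = |387672.34 − 385976.64| = 1695.70

Supplier B is cheaper by CHF 1695.70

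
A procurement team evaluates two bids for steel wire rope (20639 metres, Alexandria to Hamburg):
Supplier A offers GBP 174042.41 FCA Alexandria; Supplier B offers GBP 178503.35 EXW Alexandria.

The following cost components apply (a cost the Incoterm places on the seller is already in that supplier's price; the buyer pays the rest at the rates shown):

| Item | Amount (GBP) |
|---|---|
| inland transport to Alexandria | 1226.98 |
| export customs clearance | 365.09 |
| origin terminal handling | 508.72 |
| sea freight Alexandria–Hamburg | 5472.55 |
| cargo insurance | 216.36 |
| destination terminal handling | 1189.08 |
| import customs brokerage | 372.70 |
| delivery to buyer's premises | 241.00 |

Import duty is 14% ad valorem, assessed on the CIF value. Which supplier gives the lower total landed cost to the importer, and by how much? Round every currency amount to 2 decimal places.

Supplier A is cheaper by GBP 6900.43

Supplier A (FCA):
CIF value = FCA price + origin terminal + freight + insurance = 174042.41 + 508.72 + 5472.55 + 216.36 = 180240.04
Import duty = 180240.04 × 14% = 25233.61
Buyer bears (A): 508.72 + 5472.55 + 216.36 + 1189.08 + 372.70 + 241.00 = 8000.41
Landed cost (A) = invoice 174042.41 + 8000.41 + duty 25233.61 = 207276.43
Supplier B (EXW):
CIF value = EXW price + inland to port + export clearance + origin terminal + freight + insurance = 178503.35 + 1226.98 + 365.09 + 508.72 + 5472.55 + 216.36 = 186293.05
Import duty = 186293.05 × 14% = 26081.03
Buyer bears (B): 1226.98 + 365.09 + 508.72 + 5472.55 + 216.36 + 1189.08 + 372.70 + 241.00 = 9592.48
Landed cost (B) = invoice 178503.35 + 9592.48 + duty 26081.03 = 214176.86
Difference = |207276.43 − 214176.86| = 6900.43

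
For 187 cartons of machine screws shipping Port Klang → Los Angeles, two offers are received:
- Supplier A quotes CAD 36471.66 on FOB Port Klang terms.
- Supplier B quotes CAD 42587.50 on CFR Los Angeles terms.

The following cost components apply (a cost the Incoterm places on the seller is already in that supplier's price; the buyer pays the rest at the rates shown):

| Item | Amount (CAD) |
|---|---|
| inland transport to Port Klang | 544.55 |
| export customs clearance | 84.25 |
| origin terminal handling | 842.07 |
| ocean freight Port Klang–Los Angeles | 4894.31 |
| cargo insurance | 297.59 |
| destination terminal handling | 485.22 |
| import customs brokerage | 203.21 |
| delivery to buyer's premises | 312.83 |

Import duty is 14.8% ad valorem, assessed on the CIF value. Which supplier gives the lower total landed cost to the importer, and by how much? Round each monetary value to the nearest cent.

Supplier A is cheaper by CAD 1402.31

Supplier A (FOB):
CIF value = FOB price + freight + insurance = 36471.66 + 4894.31 + 297.59 = 41663.56
Import duty = 41663.56 × 14.8% = 6166.21
Buyer bears (A): 4894.31 + 297.59 + 485.22 + 203.21 + 312.83 = 6193.16
Landed cost (A) = invoice 36471.66 + 6193.16 + duty 6166.21 = 48831.03
Supplier B (CFR):
CIF value = CFR price + insurance = 42587.50 + 297.59 = 42885.09
Import duty = 42885.09 × 14.8% = 6346.99
Buyer bears (B): 297.59 + 485.22 + 203.21 + 312.83 = 1298.85
Landed cost (B) = invoice 42587.50 + 1298.85 + duty 6346.99 = 50233.34
Difference = |48831.03 − 50233.34| = 1402.31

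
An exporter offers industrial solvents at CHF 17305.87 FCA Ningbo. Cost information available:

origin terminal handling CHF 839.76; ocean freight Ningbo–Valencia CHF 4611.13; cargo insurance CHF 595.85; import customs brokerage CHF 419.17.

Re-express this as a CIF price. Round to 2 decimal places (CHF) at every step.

Not relevant to the conversion: brokerage — on the buyer under both terms; not part of either seller's price.
From FCA to CIF, the seller additionally bears: origin terminal, freight, insurance.
CIF price = 17305.87 + 839.76 + 4611.13 + 595.85 = 23352.61

CIF price: CHF 23352.61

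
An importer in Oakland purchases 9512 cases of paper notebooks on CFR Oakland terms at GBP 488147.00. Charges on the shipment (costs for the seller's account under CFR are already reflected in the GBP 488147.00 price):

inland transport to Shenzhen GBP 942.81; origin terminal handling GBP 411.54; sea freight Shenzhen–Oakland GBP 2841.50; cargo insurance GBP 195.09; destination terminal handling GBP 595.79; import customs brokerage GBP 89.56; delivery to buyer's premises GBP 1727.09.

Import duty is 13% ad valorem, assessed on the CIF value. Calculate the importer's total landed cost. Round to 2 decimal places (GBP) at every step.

CFR: the seller pays costs through ocean freight to the destination port, but not insurance.
Already in the invoice (seller's account under CFR): inland to port, origin terminal, freight — exclude.
CIF value = CFR price + insurance = 488147.00 + 195.09 = 488342.09
Import duty = 488342.09 × 13% = 63484.47
Buyer bears: insurance 195.09 + destination terminal 595.79 + brokerage 89.56 + delivery 1727.09 + duty 63484.47 = 66092.00
Landed cost = invoice 488147.00 + 66092.00 = 554239.00

Total landed cost: GBP 554239.00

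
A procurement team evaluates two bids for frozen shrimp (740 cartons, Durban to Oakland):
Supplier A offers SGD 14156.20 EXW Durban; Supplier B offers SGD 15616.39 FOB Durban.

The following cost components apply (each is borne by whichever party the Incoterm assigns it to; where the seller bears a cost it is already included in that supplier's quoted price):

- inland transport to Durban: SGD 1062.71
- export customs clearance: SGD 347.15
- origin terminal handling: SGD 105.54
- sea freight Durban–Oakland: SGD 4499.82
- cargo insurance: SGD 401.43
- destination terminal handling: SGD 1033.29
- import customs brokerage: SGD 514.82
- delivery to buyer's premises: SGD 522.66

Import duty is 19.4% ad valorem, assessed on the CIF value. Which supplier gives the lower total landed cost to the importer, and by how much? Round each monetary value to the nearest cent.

Supplier B is cheaper by SGD 65.92

Supplier A (EXW):
CIF value = EXW price + inland to port + export clearance + origin terminal + freight + insurance = 14156.20 + 1062.71 + 347.15 + 105.54 + 4499.82 + 401.43 = 20572.85
Import duty = 20572.85 × 19.4% = 3991.13
Buyer bears (A): 1062.71 + 347.15 + 105.54 + 4499.82 + 401.43 + 1033.29 + 514.82 + 522.66 = 8487.42
Landed cost (A) = invoice 14156.20 + 8487.42 + duty 3991.13 = 26634.75
Supplier B (FOB):
CIF value = FOB price + freight + insurance = 15616.39 + 4499.82 + 401.43 = 20517.64
Import duty = 20517.64 × 19.4% = 3980.42
Buyer bears (B): 4499.82 + 401.43 + 1033.29 + 514.82 + 522.66 = 6972.02
Landed cost (B) = invoice 15616.39 + 6972.02 + duty 3980.42 = 26568.83
Difference = |26634.75 − 26568.83| = 65.92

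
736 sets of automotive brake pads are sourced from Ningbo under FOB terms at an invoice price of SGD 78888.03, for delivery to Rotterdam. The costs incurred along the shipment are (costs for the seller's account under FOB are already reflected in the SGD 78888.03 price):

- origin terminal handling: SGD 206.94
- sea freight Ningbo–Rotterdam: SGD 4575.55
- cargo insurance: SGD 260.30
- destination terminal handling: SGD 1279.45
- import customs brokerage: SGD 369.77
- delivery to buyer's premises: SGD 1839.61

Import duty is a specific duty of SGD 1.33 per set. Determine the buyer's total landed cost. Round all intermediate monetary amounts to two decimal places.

Total landed cost: SGD 88191.59

FOB: the seller bears costs until goods are on board at the origin port; the buyer bears freight, insurance and all costs thereafter.
Already in the invoice (seller's account under FOB): origin terminal — exclude.
CIF value = FOB price + freight + insurance = 78888.03 + 4575.55 + 260.30 = 83723.88
Import duty = 736 × 1.33 = 978.88
Buyer bears: freight 4575.55 + insurance 260.30 + destination terminal 1279.45 + brokerage 369.77 + delivery 1839.61 + duty 978.88 = 9303.56
Landed cost = invoice 78888.03 + 9303.56 = 88191.59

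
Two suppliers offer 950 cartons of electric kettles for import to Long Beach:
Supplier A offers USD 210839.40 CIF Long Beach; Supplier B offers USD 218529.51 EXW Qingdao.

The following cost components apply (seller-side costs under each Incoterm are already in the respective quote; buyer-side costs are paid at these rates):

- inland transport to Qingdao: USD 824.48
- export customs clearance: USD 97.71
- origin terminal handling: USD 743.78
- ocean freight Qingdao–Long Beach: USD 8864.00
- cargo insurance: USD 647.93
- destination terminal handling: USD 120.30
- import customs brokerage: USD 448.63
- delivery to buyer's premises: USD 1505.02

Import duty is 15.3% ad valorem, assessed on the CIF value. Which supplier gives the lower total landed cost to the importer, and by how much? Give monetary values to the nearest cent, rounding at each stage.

Supplier A (CIF):
The CIF price already equals the CIF value: 210839.40
Import duty = 210839.40 × 15.3% = 32258.43
Buyer bears (A): 120.30 + 448.63 + 1505.02 = 2073.95
Landed cost (A) = invoice 210839.40 + 2073.95 + duty 32258.43 = 245171.78
Supplier B (EXW):
CIF value = EXW price + inland to port + export clearance + origin terminal + freight + insurance = 218529.51 + 824.48 + 97.71 + 743.78 + 8864.00 + 647.93 = 229707.41
Import duty = 229707.41 × 15.3% = 35145.23
Buyer bears (B): 824.48 + 97.71 + 743.78 + 8864.00 + 647.93 + 120.30 + 448.63 + 1505.02 = 13251.85
Landed cost (B) = invoice 218529.51 + 13251.85 + duty 35145.23 = 266926.59
Difference = |245171.78 − 266926.59| = 21754.81

Supplier A is cheaper by USD 21754.81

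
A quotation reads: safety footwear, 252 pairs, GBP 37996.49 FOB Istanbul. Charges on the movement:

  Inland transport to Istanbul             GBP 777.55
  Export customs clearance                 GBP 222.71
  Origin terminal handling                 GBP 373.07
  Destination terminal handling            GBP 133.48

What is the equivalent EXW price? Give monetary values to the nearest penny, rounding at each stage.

Not relevant to the conversion: destination terminal — on the buyer under both terms; not part of either seller's price.
From FOB to EXW, the seller no longer bears: inland to port, export clearance, origin terminal.
EXW price = 37996.49 − 777.55 − 222.71 − 373.07 = 36623.16

EXW price: GBP 36623.16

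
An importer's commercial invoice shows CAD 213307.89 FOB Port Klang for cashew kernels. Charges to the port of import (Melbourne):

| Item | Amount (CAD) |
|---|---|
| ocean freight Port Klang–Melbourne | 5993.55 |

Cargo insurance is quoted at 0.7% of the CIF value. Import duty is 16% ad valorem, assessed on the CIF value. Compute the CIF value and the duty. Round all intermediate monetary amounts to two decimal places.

CIF value: CAD 220847.37; import duty: CAD 35335.58

Let C be the CIF value. C = FOB price + freight + 0.7% × C
C − 0.7% × C = 213307.89 + 5993.55
0.993 × C = 219301.44
C = 219301.44 / 0.993 = 220847.37
Insurance premium = 0.7% × 220847.37 = 1545.93
Import duty = 220847.37 × 16% = 35335.58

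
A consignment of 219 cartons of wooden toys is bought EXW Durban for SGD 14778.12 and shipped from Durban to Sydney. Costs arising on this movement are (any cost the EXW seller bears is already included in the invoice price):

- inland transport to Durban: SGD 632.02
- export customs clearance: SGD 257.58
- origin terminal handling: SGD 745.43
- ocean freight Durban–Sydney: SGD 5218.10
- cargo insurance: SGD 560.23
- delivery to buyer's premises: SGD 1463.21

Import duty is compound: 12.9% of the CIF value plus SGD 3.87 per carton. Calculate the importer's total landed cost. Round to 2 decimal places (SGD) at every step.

Total landed cost: SGD 27364.92

EXW: the seller makes goods available at their premises; the buyer bears all onward costs.
CIF value = EXW price + inland to port + export clearance + origin terminal + freight + insurance = 14778.12 + 632.02 + 257.58 + 745.43 + 5218.10 + 560.23 = 22191.48
Ad valorem component: 22191.48 × 12.9% = 2862.70
Specific component: 219 × 3.87 = 847.53
Import duty = 2862.70 + 847.53 = 3710.23
Buyer bears: inland to port 632.02 + export clearance 257.58 + origin terminal 745.43 + freight 5218.10 + insurance 560.23 + delivery 1463.21 + duty 3710.23 = 12586.80
Landed cost = invoice 14778.12 + 12586.80 = 27364.92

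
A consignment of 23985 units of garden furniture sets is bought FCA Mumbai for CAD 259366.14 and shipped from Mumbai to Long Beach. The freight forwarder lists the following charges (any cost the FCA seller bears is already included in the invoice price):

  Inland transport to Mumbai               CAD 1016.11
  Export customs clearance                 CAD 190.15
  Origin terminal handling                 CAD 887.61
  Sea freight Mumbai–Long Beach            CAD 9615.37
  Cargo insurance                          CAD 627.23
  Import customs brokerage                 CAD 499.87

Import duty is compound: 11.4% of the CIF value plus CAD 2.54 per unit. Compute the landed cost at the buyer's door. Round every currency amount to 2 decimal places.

Total landed cost: CAD 362754.70

FCA: the seller delivers export-cleared goods to the carrier; the buyer bears costs from that point.
Already in the invoice (seller's account under FCA): inland to port, export clearance — exclude.
CIF value = FCA price + origin terminal + freight + insurance = 259366.14 + 887.61 + 9615.37 + 627.23 = 270496.35
Ad valorem component: 270496.35 × 11.4% = 30836.58
Specific component: 23985 × 2.54 = 60921.90
Import duty = 30836.58 + 60921.90 = 91758.48
Buyer bears: origin terminal 887.61 + freight 9615.37 + insurance 627.23 + brokerage 499.87 + duty 91758.48 = 103388.56
Landed cost = invoice 259366.14 + 103388.56 = 362754.70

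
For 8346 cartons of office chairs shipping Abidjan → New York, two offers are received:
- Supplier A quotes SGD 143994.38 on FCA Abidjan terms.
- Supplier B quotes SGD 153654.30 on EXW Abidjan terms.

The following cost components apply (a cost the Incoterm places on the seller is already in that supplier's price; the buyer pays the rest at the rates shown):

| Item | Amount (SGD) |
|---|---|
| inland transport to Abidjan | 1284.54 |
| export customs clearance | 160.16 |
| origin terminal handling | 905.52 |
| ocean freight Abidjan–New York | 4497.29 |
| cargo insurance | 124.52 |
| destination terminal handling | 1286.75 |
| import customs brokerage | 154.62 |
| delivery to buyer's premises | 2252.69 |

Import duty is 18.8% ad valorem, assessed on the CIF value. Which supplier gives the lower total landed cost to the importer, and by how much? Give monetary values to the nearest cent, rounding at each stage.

Supplier A is cheaper by SGD 13192.29

Supplier A (FCA):
CIF value = FCA price + origin terminal + freight + insurance = 143994.38 + 905.52 + 4497.29 + 124.52 = 149521.71
Import duty = 149521.71 × 18.8% = 28110.08
Buyer bears (A): 905.52 + 4497.29 + 124.52 + 1286.75 + 154.62 + 2252.69 = 9221.39
Landed cost (A) = invoice 143994.38 + 9221.39 + duty 28110.08 = 181325.85
Supplier B (EXW):
CIF value = EXW price + inland to port + export clearance + origin terminal + freight + insurance = 153654.30 + 1284.54 + 160.16 + 905.52 + 4497.29 + 124.52 = 160626.33
Import duty = 160626.33 × 18.8% = 30197.75
Buyer bears (B): 1284.54 + 160.16 + 905.52 + 4497.29 + 124.52 + 1286.75 + 154.62 + 2252.69 = 10666.09
Landed cost (B) = invoice 153654.30 + 10666.09 + duty 30197.75 = 194518.14
Difference = |181325.85 − 194518.14| = 13192.29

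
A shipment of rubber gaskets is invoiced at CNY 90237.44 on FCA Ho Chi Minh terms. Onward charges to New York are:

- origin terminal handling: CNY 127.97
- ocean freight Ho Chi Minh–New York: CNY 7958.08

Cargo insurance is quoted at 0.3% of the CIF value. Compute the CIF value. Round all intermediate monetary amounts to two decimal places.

CIF value: CNY 98619.35

Let C be the CIF value. C = FCA price + pre-shipment costs + freight + 0.3% × C
C − 0.3% × C = 90237.44 + 127.97 + 7958.08
0.997 × C = 98323.49
C = 98323.49 / 0.997 = 98619.35
Insurance premium = 0.3% × 98619.35 = 295.86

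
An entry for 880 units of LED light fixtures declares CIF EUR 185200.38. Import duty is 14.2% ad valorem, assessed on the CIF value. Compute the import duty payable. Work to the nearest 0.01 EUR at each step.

Import duty = 185200.38 × 14.2% = 26298.45

Import duty: EUR 26298.45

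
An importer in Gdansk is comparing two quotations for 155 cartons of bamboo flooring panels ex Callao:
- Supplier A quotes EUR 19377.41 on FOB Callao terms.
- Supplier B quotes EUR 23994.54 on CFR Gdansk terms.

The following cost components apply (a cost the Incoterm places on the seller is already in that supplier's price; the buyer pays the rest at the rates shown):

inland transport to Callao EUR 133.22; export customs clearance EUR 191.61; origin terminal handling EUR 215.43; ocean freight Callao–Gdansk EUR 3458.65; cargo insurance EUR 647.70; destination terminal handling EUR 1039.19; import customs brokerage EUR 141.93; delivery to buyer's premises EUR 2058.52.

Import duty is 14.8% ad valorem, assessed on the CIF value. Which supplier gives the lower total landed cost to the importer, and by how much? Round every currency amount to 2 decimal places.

Supplier A (FOB):
CIF value = FOB price + freight + insurance = 19377.41 + 3458.65 + 647.70 = 23483.76
Import duty = 23483.76 × 14.8% = 3475.60
Buyer bears (A): 3458.65 + 647.70 + 1039.19 + 141.93 + 2058.52 = 7345.99
Landed cost (A) = invoice 19377.41 + 7345.99 + duty 3475.60 = 30199.00
Supplier B (CFR):
CIF value = CFR price + insurance = 23994.54 + 647.70 = 24642.24
Import duty = 24642.24 × 14.8% = 3647.05
Buyer bears (B): 647.70 + 1039.19 + 141.93 + 2058.52 = 3887.34
Landed cost (B) = invoice 23994.54 + 3887.34 + duty 3647.05 = 31528.93
Difference = |30199.00 − 31528.93| = 1329.93

Supplier A is cheaper by EUR 1329.93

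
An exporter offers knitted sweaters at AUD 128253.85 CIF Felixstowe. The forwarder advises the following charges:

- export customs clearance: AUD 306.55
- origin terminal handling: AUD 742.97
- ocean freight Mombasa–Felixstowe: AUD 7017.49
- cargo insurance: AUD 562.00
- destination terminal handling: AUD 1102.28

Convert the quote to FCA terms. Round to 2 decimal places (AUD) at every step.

FCA price: AUD 119931.39

Not relevant to the conversion: export clearance — on the seller under both CIF and FCA; already in the CIF price and stays in the FCA price. destination terminal — on the buyer under both terms; not part of either seller's price.
From CIF to FCA, the seller no longer bears: origin terminal, freight, insurance.
FCA price = 128253.85 − 742.97 − 7017.49 − 562.00 = 119931.39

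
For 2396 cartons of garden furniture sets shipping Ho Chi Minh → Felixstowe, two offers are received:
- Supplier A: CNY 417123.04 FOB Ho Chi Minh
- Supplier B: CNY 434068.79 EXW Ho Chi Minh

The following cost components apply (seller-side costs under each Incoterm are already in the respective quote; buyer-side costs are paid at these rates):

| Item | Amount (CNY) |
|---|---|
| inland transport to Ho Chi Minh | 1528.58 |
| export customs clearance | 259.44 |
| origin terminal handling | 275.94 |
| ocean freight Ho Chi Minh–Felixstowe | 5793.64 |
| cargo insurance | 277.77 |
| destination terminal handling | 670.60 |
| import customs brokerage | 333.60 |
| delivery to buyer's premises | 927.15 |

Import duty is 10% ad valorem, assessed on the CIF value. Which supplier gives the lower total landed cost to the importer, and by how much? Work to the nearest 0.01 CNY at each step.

Supplier A (FOB):
CIF value = FOB price + freight + insurance = 417123.04 + 5793.64 + 277.77 = 423194.45
Import duty = 423194.45 × 10% = 42319.45
Buyer bears (A): 5793.64 + 277.77 + 670.60 + 333.60 + 927.15 = 8002.76
Landed cost (A) = invoice 417123.04 + 8002.76 + duty 42319.45 = 467445.25
Supplier B (EXW):
CIF value = EXW price + inland to port + export clearance + origin terminal + freight + insurance = 434068.79 + 1528.58 + 259.44 + 275.94 + 5793.64 + 277.77 = 442204.16
Import duty = 442204.16 × 10% = 44220.42
Buyer bears (B): 1528.58 + 259.44 + 275.94 + 5793.64 + 277.77 + 670.60 + 333.60 + 927.15 = 10066.72
Landed cost (B) = invoice 434068.79 + 10066.72 + duty 44220.42 = 488355.93
Difference = |467445.25 − 488355.93| = 20910.68

Supplier A is cheaper by CNY 20910.68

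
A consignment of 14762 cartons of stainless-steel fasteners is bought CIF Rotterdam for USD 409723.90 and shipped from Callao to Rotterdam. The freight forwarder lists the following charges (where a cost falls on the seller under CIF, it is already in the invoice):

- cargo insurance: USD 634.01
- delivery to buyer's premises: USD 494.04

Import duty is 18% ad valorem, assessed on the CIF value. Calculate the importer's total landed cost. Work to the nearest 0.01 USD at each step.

CIF: the seller pays costs through ocean freight and marine insurance to the destination port.
Already in the invoice (seller's account under CIF): insurance — exclude.
The CIF price already equals the CIF value: 409723.90
Import duty = 409723.90 × 18% = 73750.30
Buyer bears: delivery 494.04 + duty 73750.30 = 74244.34
Landed cost = invoice 409723.90 + 74244.34 = 483968.24

Total landed cost: USD 483968.24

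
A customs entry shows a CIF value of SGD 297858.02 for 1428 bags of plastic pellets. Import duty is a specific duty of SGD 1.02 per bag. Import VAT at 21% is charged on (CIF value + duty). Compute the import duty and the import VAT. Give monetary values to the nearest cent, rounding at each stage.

Import duty: SGD 1456.56; import VAT: SGD 62856.06

Import duty = 1428 × 1.02 = 1456.56
VAT base = CIF + duty = 297858.02 + 1456.56 = 299314.58
Import VAT = 299314.58 × 21% = 62856.06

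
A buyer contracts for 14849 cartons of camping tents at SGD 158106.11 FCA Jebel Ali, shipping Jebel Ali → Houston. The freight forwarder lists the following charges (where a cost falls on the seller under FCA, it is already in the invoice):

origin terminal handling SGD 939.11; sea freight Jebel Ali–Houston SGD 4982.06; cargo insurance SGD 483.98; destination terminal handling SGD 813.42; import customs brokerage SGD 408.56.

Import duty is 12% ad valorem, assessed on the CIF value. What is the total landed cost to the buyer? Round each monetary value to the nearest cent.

FCA: the seller delivers export-cleared goods to the carrier; the buyer bears costs from that point.
CIF value = FCA price + origin terminal + freight + insurance = 158106.11 + 939.11 + 4982.06 + 483.98 = 164511.26
Import duty = 164511.26 × 12% = 19741.35
Buyer bears: origin terminal 939.11 + freight 4982.06 + insurance 483.98 + destination terminal 813.42 + brokerage 408.56 + duty 19741.35 = 27368.48
Landed cost = invoice 158106.11 + 27368.48 = 185474.59

Total landed cost: SGD 185474.59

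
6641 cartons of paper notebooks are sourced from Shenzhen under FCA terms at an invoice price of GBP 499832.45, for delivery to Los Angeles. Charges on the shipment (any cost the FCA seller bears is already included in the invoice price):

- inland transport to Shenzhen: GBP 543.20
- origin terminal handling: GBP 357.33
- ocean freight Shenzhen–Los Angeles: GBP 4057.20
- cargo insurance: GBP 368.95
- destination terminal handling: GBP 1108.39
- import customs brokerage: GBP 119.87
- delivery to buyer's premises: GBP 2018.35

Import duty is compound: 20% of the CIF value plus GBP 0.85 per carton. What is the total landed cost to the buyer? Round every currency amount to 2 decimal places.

FCA: the seller delivers export-cleared goods to the carrier; the buyer bears costs from that point.
Already in the invoice (seller's account under FCA): inland to port — exclude.
CIF value = FCA price + origin terminal + freight + insurance = 499832.45 + 357.33 + 4057.20 + 368.95 = 504615.93
Ad valorem component: 504615.93 × 20% = 100923.19
Specific component: 6641 × 0.85 = 5644.85
Import duty = 100923.19 + 5644.85 = 106568.04
Buyer bears: origin terminal 357.33 + freight 4057.20 + insurance 368.95 + destination terminal 1108.39 + brokerage 119.87 + delivery 2018.35 + duty 106568.04 = 114598.13
Landed cost = invoice 499832.45 + 114598.13 = 614430.58

Total landed cost: GBP 614430.58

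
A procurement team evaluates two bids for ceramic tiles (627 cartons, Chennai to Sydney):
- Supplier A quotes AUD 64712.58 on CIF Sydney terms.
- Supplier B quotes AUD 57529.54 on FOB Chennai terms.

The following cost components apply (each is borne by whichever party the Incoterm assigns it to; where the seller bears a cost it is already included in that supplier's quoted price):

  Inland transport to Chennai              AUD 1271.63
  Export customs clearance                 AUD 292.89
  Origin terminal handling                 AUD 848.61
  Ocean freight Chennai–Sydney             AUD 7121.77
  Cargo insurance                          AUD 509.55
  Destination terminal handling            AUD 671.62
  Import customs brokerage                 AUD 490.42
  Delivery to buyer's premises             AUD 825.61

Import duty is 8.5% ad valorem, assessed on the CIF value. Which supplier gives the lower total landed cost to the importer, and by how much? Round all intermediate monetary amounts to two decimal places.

Supplier A is cheaper by AUD 486.38

Supplier A (CIF):
The CIF price already equals the CIF value: 64712.58
Import duty = 64712.58 × 8.5% = 5500.57
Buyer bears (A): 671.62 + 490.42 + 825.61 = 1987.65
Landed cost (A) = invoice 64712.58 + 1987.65 + duty 5500.57 = 72200.80
Supplier B (FOB):
CIF value = FOB price + freight + insurance = 57529.54 + 7121.77 + 509.55 = 65160.86
Import duty = 65160.86 × 8.5% = 5538.67
Buyer bears (B): 7121.77 + 509.55 + 671.62 + 490.42 + 825.61 = 9618.97
Landed cost (B) = invoice 57529.54 + 9618.97 + duty 5538.67 = 72687.18
Difference = |72200.80 − 72687.18| = 486.38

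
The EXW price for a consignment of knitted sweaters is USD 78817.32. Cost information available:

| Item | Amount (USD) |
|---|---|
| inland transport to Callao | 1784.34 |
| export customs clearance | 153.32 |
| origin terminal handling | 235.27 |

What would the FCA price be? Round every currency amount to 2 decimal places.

FCA price: USD 80754.98

Not relevant to the conversion: origin terminal — on the buyer under both terms; not part of either seller's price.
From EXW to FCA, the seller additionally bears: inland to port, export clearance.
FCA price = 78817.32 + 1784.34 + 153.32 = 80754.98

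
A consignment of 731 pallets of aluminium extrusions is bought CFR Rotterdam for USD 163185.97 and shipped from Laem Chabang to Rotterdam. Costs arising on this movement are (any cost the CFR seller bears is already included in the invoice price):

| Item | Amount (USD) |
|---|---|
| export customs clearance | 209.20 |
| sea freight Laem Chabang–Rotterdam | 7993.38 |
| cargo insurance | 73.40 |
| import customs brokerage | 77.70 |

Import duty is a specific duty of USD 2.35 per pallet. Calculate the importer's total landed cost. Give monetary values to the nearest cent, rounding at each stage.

CFR: the seller pays costs through ocean freight to the destination port, but not insurance.
Already in the invoice (seller's account under CFR): export clearance, freight — exclude.
CIF value = CFR price + insurance = 163185.97 + 73.40 = 163259.37
Import duty = 731 × 2.35 = 1717.85
Buyer bears: insurance 73.40 + brokerage 77.70 + duty 1717.85 = 1868.95
Landed cost = invoice 163185.97 + 1868.95 = 165054.92

Total landed cost: USD 165054.92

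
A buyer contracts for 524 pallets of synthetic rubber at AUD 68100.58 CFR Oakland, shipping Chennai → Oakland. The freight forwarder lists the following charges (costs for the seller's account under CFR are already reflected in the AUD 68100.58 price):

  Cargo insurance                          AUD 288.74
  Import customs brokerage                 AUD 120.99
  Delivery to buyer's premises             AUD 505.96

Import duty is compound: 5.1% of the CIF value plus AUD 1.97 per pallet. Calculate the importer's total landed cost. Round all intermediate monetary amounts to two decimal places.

Total landed cost: AUD 73536.41

CFR: the seller pays costs through ocean freight to the destination port, but not insurance.
CIF value = CFR price + insurance = 68100.58 + 288.74 = 68389.32
Ad valorem component: 68389.32 × 5.1% = 3487.86
Specific component: 524 × 1.97 = 1032.28
Import duty = 3487.86 + 1032.28 = 4520.14
Buyer bears: insurance 288.74 + brokerage 120.99 + delivery 505.96 + duty 4520.14 = 5435.83
Landed cost = invoice 68100.58 + 5435.83 = 73536.41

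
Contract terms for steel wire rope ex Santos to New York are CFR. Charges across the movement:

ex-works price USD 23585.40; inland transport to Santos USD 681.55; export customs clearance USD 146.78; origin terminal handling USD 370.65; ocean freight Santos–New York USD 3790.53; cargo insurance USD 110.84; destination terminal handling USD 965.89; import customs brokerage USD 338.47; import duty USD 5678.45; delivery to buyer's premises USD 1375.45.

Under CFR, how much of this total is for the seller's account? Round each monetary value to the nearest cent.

Seller's account: USD 28574.91

CFR: the seller pays costs through ocean freight to the destination port, but not insurance.
Seller's account: goods 23585.40 + inland to port 681.55 + export clearance 146.78 + origin terminal 370.65 + freight 3790.53 = 28574.91
Buyer's account: insurance 110.84 + destination terminal 965.89 + brokerage 338.47 + duty 5678.45 + delivery 1375.45 = 8469.10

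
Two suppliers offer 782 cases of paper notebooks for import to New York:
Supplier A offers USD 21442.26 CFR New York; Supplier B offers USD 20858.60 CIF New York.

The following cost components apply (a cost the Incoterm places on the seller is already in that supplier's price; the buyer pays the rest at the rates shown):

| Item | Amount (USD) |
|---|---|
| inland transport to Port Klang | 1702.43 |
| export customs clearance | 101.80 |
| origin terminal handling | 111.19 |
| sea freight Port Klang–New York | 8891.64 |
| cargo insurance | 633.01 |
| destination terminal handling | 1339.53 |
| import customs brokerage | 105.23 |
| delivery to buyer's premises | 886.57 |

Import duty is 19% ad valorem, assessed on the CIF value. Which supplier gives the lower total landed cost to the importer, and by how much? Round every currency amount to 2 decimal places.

Supplier B is cheaper by USD 1447.84

Supplier A (CFR):
CIF value = CFR price + insurance = 21442.26 + 633.01 = 22075.27
Import duty = 22075.27 × 19% = 4194.30
Buyer bears (A): 633.01 + 1339.53 + 105.23 + 886.57 = 2964.34
Landed cost (A) = invoice 21442.26 + 2964.34 + duty 4194.30 = 28600.90
Supplier B (CIF):
The CIF price already equals the CIF value: 20858.60
Import duty = 20858.60 × 19% = 3963.13
Buyer bears (B): 1339.53 + 105.23 + 886.57 = 2331.33
Landed cost (B) = invoice 20858.60 + 2331.33 + duty 3963.13 = 27153.06
Difference = |28600.90 − 27153.06| = 1447.84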